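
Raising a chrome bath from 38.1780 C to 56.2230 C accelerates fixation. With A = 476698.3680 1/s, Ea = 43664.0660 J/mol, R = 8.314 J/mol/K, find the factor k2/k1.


T1 = 38.1780 + 273.15 = 311.3280 K; T2 = 56.2230 + 273.15 = 329.3730 K
k1 = A * exp(-Ea/(R*T1)) = 476698.3680 * exp(-43664.0660/(8.314*311.3280)) = 0.0224915 1/s
k2 = A * exp(-Ea/(R*T2)) = 476698.3680 * exp(-43664.0660/(8.314*329.3730)) = 0.0566751 1/s
k2/k1 = 0.0566751 / 0.0224915 = 2.5198


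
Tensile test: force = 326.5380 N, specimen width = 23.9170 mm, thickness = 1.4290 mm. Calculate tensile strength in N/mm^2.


Formula: TS = force / (width * thickness)
Substituting: TS = 326.5380 / (23.9170 * 1.4290)
Result: 9.5542 N/mm^2


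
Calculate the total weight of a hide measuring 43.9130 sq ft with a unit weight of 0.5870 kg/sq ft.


Formula: Weight = area * weight_per_sqft
Substituting: Weight = 43.9130 * 0.5870
Result: 25.7769 kg


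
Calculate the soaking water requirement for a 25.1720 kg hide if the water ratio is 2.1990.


Formula: Water = hide_weight * ratio
Substituting: Water = 25.1720 * 2.1990
Result: 55.3532 kg


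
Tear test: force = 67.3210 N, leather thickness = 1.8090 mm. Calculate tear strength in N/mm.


Formula: Tear strength = force / thickness
Substituting: Tear strength = 67.3210 / 1.8090
Result: 37.2145 N/mm


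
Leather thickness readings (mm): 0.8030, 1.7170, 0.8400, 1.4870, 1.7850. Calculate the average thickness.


Formula: Average = sum / n
Substituting: Average = 6.6320 / 5
Result: 1.3264 mm


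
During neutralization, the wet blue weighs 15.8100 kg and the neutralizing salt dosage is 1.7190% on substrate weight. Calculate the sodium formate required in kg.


Formula: Neutralizer = substrate * pct / 100
Substituting: Neutralizer = 15.8100 * 1.7190 / 100
Result: 0.2718 kg


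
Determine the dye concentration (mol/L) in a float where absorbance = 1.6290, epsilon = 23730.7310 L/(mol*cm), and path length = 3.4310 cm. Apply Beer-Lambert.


Formula: c = A / (epsilon * l)
Substituting: c = 1.6290 / (23730.7310 * 3.4310)
Result: 2.0007e-05 mol/L


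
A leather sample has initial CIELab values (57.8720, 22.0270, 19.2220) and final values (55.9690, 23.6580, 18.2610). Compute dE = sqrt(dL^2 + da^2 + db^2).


dL = -1.9030, da = 1.6310, db = -0.9610
dE = sqrt((-1.9030)^2 + 1.6310^2 + (-0.9610)^2) = 2.6842


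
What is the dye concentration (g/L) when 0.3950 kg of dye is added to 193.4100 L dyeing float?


Formula: Conc = dye_mass(kg) / volume(L) * 1000
Substituting: Conc = 0.3950 / 193.4100 * 1000
Result: 2.0423 g/L


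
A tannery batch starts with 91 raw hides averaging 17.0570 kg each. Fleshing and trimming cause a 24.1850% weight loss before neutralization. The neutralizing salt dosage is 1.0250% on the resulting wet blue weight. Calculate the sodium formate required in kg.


Total_raw = N * avg_wt = 91 * 17.0570 = 1552.1870 kg
Substrate = Total_raw * (1 - loss/100) = 1552.1870 * (1 - 24.1850/100) = 1176.7906 kg
Neutralizer = Substrate * pct / 100 = 1176.7906 * 1.0250 / 100 = 12.0621 kg


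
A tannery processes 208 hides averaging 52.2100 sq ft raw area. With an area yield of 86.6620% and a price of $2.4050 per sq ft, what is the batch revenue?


Raw_total = N * avg_area = 208 * 52.2100 = 10859.6800 sq ft
Finished = Raw_total * yield / 100 = 10859.6800 * 86.6620 / 100 = 9411.2159 sq ft
Value = Finished * price = 9411.2159 * 2.4050 = 22633.9742 $


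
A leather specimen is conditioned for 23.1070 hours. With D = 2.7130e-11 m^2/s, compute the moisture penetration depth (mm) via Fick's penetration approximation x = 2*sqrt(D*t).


t = 23.1070 hr * 3600 = 83185.2000 s
D * t = 2.7130e-11 * 83185.2000 = 2.2568e-06
x = 2 * sqrt(D*t) = 2 * sqrt(2.2568e-06) = 0.00300454 m = 3.0045 mm


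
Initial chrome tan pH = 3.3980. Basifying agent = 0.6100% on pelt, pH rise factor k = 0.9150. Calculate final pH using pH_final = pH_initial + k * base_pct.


Formula: pH_final = pH_initial + k * base_pct
Substituting: pH_final = 3.3980 + 0.9150 * 0.6100
Result: 3.9562


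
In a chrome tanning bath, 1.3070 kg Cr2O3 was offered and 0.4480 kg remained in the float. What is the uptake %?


Formula: Uptake = (offered - residual) / offered * 100
Substituting: Uptake = (1.3070 - 0.4480) / 1.3070 * 100
Result: 65.7230 %


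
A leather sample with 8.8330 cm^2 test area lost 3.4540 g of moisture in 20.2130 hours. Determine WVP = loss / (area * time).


Formula: WVP = loss / (area * time)
Substituting: WVP = 3.4540 / (8.8330 * 20.2130)
Result: 0.0193457 g/(cm^2*hr)


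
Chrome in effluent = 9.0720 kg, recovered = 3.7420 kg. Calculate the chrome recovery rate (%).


Formula: Recovery = recovered / input * 100
Substituting: Recovery = 3.7420 / 9.0720 * 100
Result: 41.2478 %


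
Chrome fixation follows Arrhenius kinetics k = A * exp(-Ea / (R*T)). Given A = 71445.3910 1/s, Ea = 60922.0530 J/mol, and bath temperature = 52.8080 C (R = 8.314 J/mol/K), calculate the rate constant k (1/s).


T_K = T_C + 273.15 = 52.8080 + 273.15 = 325.9580 K
exponent = -Ea / (R * T_K) = -60922.0530 / (8.314 * 325.9580) = -22.4803
k = A * exp(exponent) = 71445.3910 * exp(-22.4803) = 1.2328e-05 1/s


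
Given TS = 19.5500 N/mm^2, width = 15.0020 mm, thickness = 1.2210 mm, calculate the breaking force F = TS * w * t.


Formula: F = TS * w * t
Substituting: F = 19.5500 * 15.0020 * 1.2210
Result: 358.1060 N


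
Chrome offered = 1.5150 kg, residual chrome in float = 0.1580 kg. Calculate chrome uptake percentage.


Formula: Uptake = (offered - residual) / offered * 100
Substituting: Uptake = (1.5150 - 0.1580) / 1.5150 * 100
Result: 89.5710 %


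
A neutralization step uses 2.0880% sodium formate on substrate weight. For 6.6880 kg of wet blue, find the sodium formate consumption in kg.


Formula: Neutralizer = substrate * pct / 100
Substituting: Neutralizer = 6.6880 * 2.0880 / 100
Result: 0.1396 kg


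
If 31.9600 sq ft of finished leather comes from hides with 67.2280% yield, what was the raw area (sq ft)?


Formula: raw = finished * 100 / yield
Substituting: raw = 31.9600 * 100 / 67.2280
Result: 47.5397 sq ft


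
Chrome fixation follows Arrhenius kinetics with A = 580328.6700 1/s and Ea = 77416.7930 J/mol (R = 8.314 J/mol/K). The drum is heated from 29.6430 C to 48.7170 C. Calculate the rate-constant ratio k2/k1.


T1 = 29.6430 + 273.15 = 302.7930 K; T2 = 48.7170 + 273.15 = 321.8670 K
k1 = A * exp(-Ea/(R*T1)) = 580328.6700 * exp(-77416.7930/(8.314*302.7930)) = 2.5590e-08 1/s
k2 = A * exp(-Ea/(R*T2)) = 580328.6700 * exp(-77416.7930/(8.314*321.8670)) = 1.5832e-07 1/s
k2/k1 = 1.5832e-07 / 2.5590e-08 = 6.1867


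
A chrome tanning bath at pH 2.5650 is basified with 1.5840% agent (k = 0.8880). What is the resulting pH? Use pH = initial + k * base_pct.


Formula: pH_final = pH_initial + k * base_pct
Substituting: pH_final = 2.5650 + 0.8880 * 1.5840
Result: 3.9716


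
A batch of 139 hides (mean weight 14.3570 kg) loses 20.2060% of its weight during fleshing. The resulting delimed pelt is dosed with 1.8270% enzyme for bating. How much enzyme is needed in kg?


Total_raw = N * avg_wt = 139 * 14.3570 = 1995.6230 kg
Substrate = Total_raw * (1 - loss/100) = 1995.6230 * (1 - 20.2060/100) = 1592.3874 kg
Enzyme = Substrate * pct / 100 = 1592.3874 * 1.8270 / 100 = 29.0929 kg


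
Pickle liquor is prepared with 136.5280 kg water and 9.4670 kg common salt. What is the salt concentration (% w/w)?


Formula: Conc = salt / (water + salt) * 100
Substituting: Conc = 9.4670 / (136.5280 + 9.4670) * 100
Result: 6.4845 %


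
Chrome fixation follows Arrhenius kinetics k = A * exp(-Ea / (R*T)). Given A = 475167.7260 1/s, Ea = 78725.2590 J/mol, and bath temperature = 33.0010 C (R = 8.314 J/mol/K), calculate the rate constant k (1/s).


T_K = T_C + 273.15 = 33.0010 + 273.15 = 306.1510 K
exponent = -Ea / (R * T_K) = -78725.2590 / (8.314 * 306.1510) = -30.9292
k = A * exp(exponent) = 475167.7260 * exp(-30.9292) = 1.7558e-08 1/s


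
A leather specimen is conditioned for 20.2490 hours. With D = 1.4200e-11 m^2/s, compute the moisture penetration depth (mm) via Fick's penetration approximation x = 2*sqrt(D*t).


t = 20.2490 hr * 3600 = 72896.4000 s
D * t = 1.4200e-11 * 72896.4000 = 1.0351e-06
x = 2 * sqrt(D*t) = 2 * sqrt(1.0351e-06) = 0.00203483 m = 2.0348 mm


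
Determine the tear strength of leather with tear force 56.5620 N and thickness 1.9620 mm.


Formula: Tear strength = force / thickness
Substituting: Tear strength = 56.5620 / 1.9620
Result: 28.8287 N/mm


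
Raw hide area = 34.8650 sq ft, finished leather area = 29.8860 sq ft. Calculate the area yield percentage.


Formula: Yield = finished / raw * 100
Substituting: Yield = 29.8860 / 34.8650 * 100
Result: 85.7192 %


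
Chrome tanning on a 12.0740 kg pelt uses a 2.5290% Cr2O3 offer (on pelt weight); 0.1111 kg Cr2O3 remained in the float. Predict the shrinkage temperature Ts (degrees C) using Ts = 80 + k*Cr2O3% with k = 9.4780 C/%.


Offered = pelt * offer_pct / 100 = 12.0740 * 2.5290 / 100 = 0.3054 kg
Uptake = offered - residual = 0.3054 - 0.1111 = 0.1943 kg
Cr2O3% on pelt = uptake / pelt * 100 = 0.1943 / 12.0740 * 100 = 1.6088 %
Ts = 80 + k * Cr2O3% = 80 + 9.4780 * 1.6088 = 95.2486 C


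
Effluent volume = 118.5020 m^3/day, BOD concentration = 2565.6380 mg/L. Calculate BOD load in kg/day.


Formula: BOD_load = volume * conc / 1000
Substituting: BOD_load = 118.5020 * 2565.6380 / 1000
Result: 304.0332 kg/day


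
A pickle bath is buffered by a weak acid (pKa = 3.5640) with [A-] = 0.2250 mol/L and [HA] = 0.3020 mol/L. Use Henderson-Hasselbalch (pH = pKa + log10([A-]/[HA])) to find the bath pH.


ratio = [A-] / [HA] = 0.2250 / 0.3020 = 0.7450
log10(ratio) = -0.1278
pH = pKa + log10(ratio) = 3.5640 - 0.1278 = 3.4362


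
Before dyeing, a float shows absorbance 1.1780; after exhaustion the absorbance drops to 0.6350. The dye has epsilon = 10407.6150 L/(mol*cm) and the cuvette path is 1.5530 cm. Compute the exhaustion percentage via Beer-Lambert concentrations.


c_initial = A_i / (epsilon * l) = 1.1780 / (10407.6150 * 1.5530) = 7.2882e-05 mol/L
c_final = A_f / (epsilon * l) = 0.6350 / (10407.6150 * 1.5530) = 3.9287e-05 mol/L
Exhaustion = (c_initial - c_final) / c_initial * 100 = (7.2882e-05 - 3.9287e-05) / 7.2882e-05 * 100 = 46.0951 %


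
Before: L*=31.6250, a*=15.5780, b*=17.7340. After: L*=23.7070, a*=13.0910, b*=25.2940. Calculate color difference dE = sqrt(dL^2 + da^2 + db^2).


dL = -7.9180, da = -2.4870, db = 7.5600
dE = sqrt((-7.9180)^2 + (-2.4870)^2 + 7.5600^2) = 11.2265


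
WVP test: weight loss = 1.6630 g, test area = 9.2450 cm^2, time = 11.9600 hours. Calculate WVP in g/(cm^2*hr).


Formula: WVP = loss / (area * time)
Substituting: WVP = 1.6630 / (9.2450 * 11.9600)
Result: 0.0150402 g/(cm^2*hr)


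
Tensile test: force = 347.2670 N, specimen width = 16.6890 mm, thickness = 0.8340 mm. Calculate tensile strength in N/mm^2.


Formula: TS = force / (width * thickness)
Substituting: TS = 347.2670 / (16.6890 * 0.8340)
Result: 24.9498 N/mm^2


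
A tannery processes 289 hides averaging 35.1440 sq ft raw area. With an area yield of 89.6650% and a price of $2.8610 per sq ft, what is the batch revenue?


Raw_total = N * avg_area = 289 * 35.1440 = 10156.6160 sq ft
Finished = Raw_total * yield / 100 = 10156.6160 * 89.6650 / 100 = 9106.9297 sq ft
Value = Finished * price = 9106.9297 * 2.8610 = 26054.9260 $


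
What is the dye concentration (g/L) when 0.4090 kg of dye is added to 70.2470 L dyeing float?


Formula: Conc = dye_mass(kg) / volume(L) * 1000
Substituting: Conc = 0.4090 / 70.2470 * 1000
Result: 5.8223 g/L


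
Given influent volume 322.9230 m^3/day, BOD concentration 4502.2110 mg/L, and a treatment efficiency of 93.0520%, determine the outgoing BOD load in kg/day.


Load_in = volume * conc / 1000 = 322.9230 * 4502.2110 / 1000 = 1453.8675 kg/day
Removed = Load_in * eff / 100 = 1453.8675 * 93.0520 / 100 = 1352.8528 kg/day
Load_out = Load_in - Removed = 1453.8675 - 1352.8528 = 101.0147 kg/day


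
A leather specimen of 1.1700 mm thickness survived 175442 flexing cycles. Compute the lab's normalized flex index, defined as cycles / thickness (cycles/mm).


Formula: Index = cycles / thickness
Substituting: Index = 175442 / 1.1700
Result: 149950.4274 cycles/mm


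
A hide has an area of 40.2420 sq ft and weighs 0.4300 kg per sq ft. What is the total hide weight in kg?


Formula: Weight = area * weight_per_sqft
Substituting: Weight = 40.2420 * 0.4300
Result: 17.3041 kg


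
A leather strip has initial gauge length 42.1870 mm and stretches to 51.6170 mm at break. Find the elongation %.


Formula: Elongation = (Lf - L0) / L0 * 100
Substituting: Elongation = (51.6170 - 42.1870) / 42.1870 * 100
Result: 22.3529 %


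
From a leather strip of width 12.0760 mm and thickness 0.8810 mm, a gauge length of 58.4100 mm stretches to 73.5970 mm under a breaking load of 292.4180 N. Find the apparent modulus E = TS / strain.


TS = F / (w * t) = 292.4180 / (12.0760 * 0.8810) = 27.4856 N/mm^2
strain = (Lf - L0) / L0 = (73.5970 - 58.4100) / 58.4100 = 0.2600
E = TS / strain = 27.4856 / 0.2600 = 105.7110 N/mm^2


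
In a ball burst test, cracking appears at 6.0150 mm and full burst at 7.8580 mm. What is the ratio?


Formula: Ratio = crack / burst
Substituting: Ratio = 6.0150 / 7.8580
Result: 0.7655


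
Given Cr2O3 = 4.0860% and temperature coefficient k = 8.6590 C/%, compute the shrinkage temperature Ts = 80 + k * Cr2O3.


Formula: Ts = 80 + k * Cr2O3
Substituting: Ts = 80 + 8.6590 * 4.0860
Result: 115.3807 C


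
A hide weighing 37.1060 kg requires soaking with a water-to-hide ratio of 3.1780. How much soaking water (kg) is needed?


Formula: Water = hide_weight * ratio
Substituting: Water = 37.1060 * 3.1780
Result: 117.9229 kg


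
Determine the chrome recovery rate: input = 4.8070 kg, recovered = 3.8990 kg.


Formula: Recovery = recovered / input * 100
Substituting: Recovery = 3.8990 / 4.8070 * 100
Result: 81.1109 %


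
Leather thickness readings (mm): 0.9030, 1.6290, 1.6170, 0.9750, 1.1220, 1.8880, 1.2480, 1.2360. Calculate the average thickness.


Formula: Average = sum / n
Substituting: Average = 10.6180 / 8
Result: 1.3273 mm


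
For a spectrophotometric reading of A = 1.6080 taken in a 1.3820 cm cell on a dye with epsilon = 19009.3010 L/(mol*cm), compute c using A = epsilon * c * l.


Formula: c = A / (epsilon * l)
Substituting: c = 1.6080 / (19009.3010 * 1.3820)
Result: 6.1209e-05 mol/L


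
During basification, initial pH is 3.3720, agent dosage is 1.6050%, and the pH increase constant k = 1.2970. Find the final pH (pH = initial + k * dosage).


Formula: pH_final = pH_initial + k * base_pct
Substituting: pH_final = 3.3720 + 1.2970 * 1.6050
Result: 5.4537


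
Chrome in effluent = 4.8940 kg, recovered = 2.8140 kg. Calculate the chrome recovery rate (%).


Formula: Recovery = recovered / input * 100
Substituting: Recovery = 2.8140 / 4.8940 * 100
Result: 57.4990 %


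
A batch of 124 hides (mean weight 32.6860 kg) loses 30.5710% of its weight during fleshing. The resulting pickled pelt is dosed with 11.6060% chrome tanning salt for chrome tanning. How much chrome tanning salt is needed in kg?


Total_raw = N * avg_wt = 124 * 32.6860 = 4053.0640 kg
Substrate = Total_raw * (1 - loss/100) = 4053.0640 * (1 - 30.5710/100) = 2814.0018 kg
Chrome = Substrate * pct / 100 = 2814.0018 * 11.6060 / 100 = 326.5930 kg


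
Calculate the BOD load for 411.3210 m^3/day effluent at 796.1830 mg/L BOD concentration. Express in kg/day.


Formula: BOD_load = volume * conc / 1000
Substituting: BOD_load = 411.3210 * 796.1830 / 1000
Result: 327.4868 kg/day


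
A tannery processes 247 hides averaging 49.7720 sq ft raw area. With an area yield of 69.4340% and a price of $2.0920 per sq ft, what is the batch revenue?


Raw_total = N * avg_area = 247 * 49.7720 = 12293.6840 sq ft
Finished = Raw_total * yield / 100 = 12293.6840 * 69.4340 / 100 = 8535.9965 sq ft
Value = Finished * price = 8535.9965 * 2.0920 = 17857.3048 $


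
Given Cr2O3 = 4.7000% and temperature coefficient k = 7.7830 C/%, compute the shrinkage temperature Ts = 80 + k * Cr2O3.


Formula: Ts = 80 + k * Cr2O3
Substituting: Ts = 80 + 7.7830 * 4.7000
Result: 116.5801 C


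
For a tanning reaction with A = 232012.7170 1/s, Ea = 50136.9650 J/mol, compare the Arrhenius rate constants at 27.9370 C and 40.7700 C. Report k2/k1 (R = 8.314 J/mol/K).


T1 = 27.9370 + 273.15 = 301.0870 K; T2 = 40.7700 + 273.15 = 313.9200 K
k1 = A * exp(-Ea/(R*T1)) = 232012.7170 * exp(-50136.9650/(8.314*301.0870)) = 4.6461e-04 1/s
k2 = A * exp(-Ea/(R*T2)) = 232012.7170 * exp(-50136.9650/(8.314*313.9200)) = 0.00105362 1/s
k2/k1 = 0.00105362 / 4.6461e-04 = 2.2677


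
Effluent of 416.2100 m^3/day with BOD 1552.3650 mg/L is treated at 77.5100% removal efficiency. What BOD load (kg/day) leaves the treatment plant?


Load_in = volume * conc / 1000 = 416.2100 * 1552.3650 / 1000 = 646.1098 kg/day
Removed = Load_in * eff / 100 = 646.1098 * 77.5100 / 100 = 500.7997 kg/day
Load_out = Load_in - Removed = 646.1098 - 500.7997 = 145.3101 kg/day


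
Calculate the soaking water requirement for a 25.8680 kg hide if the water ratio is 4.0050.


Formula: Water = hide_weight * ratio
Substituting: Water = 25.8680 * 4.0050
Result: 103.6013 kg


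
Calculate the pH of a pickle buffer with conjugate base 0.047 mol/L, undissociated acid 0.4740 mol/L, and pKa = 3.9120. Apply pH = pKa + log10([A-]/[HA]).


ratio = [A-] / [HA] = 0.047 / 0.4740 = 0.0991561
log10(ratio) = -1.0037
pH = pKa + log10(ratio) = 3.9120 - 1.0037 = 2.9083


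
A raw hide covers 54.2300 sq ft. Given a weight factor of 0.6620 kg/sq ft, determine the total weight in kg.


Formula: Weight = area * weight_per_sqft
Substituting: Weight = 54.2300 * 0.6620
Result: 35.9003 kg


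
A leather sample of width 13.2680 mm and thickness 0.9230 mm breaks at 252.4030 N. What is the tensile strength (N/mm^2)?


Formula: TS = force / (width * thickness)
Substituting: TS = 252.4030 / (13.2680 * 0.9230)
Result: 20.6104 N/mm^2


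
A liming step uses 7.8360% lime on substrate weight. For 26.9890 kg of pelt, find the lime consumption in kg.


Formula: Lime = substrate * pct / 100
Substituting: Lime = 26.9890 * 7.8360 / 100
Result: 2.1149 kg


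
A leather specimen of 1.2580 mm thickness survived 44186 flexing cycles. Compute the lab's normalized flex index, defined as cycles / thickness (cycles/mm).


Formula: Index = cycles / thickness
Substituting: Index = 44186 / 1.2580
Result: 35124.0064 cycles/mm


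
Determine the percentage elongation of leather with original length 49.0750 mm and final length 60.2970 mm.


Formula: Elongation = (Lf - L0) / L0 * 100
Substituting: Elongation = (60.2970 - 49.0750) / 49.0750 * 100
Result: 22.8670 %


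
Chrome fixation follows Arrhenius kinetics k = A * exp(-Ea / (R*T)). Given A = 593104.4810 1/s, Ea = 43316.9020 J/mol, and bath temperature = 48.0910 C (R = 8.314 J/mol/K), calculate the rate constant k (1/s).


T_K = T_C + 273.15 = 48.0910 + 273.15 = 321.2410 K
exponent = -Ea / (R * T_K) = -43316.9020 / (8.314 * 321.2410) = -16.2187
k = A * exp(exponent) = 593104.4810 * exp(-16.2187) = 0.0536332 1/s


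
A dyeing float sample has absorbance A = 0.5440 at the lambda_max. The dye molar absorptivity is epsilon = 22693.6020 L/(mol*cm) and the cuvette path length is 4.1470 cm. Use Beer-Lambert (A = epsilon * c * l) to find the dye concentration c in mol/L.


Formula: c = A / (epsilon * l)
Substituting: c = 0.5440 / (22693.6020 * 4.1470)
Result: 5.7804e-06 mol/L


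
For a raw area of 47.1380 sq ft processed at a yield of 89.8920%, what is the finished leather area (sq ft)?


Formula: finished = raw * yield / 100
Substituting: finished = 47.1380 * 89.8920 / 100
Result: 42.3733 sq ft


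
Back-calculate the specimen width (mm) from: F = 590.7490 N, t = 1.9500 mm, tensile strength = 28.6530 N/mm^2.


Formula: w = F / (TS * t)
Substituting: w = 590.7490 / (28.6530 * 1.9500)
Result: 10.5730 mm


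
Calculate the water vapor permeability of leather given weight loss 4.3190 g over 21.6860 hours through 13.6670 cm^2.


Formula: WVP = loss / (area * time)
Substituting: WVP = 4.3190 / (13.6670 * 21.6860)
Result: 0.0145724 g/(cm^2*hr)


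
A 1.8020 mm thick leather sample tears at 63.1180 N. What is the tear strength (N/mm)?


Formula: Tear strength = force / thickness
Substituting: Tear strength = 63.1180 / 1.8020
Result: 35.0266 N/mm


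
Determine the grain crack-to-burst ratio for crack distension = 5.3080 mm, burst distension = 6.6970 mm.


Formula: Ratio = crack / burst
Substituting: Ratio = 5.3080 / 6.6970
Result: 0.7926


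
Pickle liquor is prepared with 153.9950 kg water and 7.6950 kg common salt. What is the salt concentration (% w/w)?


Formula: Conc = salt / (water + salt) * 100
Substituting: Conc = 7.6950 / (153.9950 + 7.6950) * 100
Result: 4.7591 %


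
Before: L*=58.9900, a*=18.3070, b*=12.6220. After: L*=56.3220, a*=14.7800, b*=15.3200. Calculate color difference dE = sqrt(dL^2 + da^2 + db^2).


dL = -2.6680, da = -3.5270, db = 2.6980
dE = sqrt((-2.6680)^2 + (-3.5270)^2 + 2.6980^2) = 5.1805


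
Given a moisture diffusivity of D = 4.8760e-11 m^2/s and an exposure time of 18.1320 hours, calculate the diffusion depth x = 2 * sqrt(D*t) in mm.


t = 18.1320 hr * 3600 = 65275.2000 s
D * t = 4.8760e-11 * 65275.2000 = 3.1828e-06
x = 2 * sqrt(D*t) = 2 * sqrt(3.1828e-06) = 0.00356809 m = 3.5681 mm


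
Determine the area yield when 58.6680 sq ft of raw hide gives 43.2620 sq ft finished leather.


Formula: Yield = finished / raw * 100
Substituting: Yield = 43.2620 / 58.6680 * 100
Result: 73.7404 %


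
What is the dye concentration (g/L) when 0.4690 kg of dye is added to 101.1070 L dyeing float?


Formula: Conc = dye_mass(kg) / volume(L) * 1000
Substituting: Conc = 0.4690 / 101.1070 * 1000
Result: 4.6387 g/L


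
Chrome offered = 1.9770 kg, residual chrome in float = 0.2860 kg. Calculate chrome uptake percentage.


Formula: Uptake = (offered - residual) / offered * 100
Substituting: Uptake = (1.9770 - 0.2860) / 1.9770 * 100
Result: 85.5336 %


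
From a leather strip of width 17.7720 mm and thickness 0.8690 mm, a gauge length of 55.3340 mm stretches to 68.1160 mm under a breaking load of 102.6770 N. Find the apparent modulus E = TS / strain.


TS = F / (w * t) = 102.6770 / (17.7720 * 0.8690) = 6.6484 N/mm^2
strain = (Lf - L0) / L0 = (68.1160 - 55.3340) / 55.3340 = 0.2310
E = TS / strain = 6.6484 / 0.2310 = 28.7813 N/mm^2


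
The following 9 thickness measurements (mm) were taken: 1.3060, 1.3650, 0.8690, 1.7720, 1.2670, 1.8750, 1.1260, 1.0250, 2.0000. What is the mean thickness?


Formula: Average = sum / n
Substituting: Average = 12.6050 / 9
Result: 1.4006 mm


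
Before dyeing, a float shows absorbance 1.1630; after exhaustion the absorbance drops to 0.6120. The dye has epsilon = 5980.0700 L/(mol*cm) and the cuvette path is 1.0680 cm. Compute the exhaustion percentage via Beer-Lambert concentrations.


c_initial = A_i / (epsilon * l) = 1.1630 / (5980.0700 * 1.0680) = 1.8210e-04 mol/L
c_final = A_f / (epsilon * l) = 0.6120 / (5980.0700 * 1.0680) = 9.5824e-05 mol/L
Exhaustion = (c_initial - c_final) / c_initial * 100 = (1.8210e-04 - 9.5824e-05) / 1.8210e-04 * 100 = 47.3775 %


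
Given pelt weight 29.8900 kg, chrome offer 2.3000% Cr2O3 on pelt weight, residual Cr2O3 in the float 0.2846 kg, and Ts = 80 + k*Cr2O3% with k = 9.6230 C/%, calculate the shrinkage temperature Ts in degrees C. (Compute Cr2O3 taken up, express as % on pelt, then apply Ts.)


Offered = pelt * offer_pct / 100 = 29.8900 * 2.3000 / 100 = 0.6875 kg
Uptake = offered - residual = 0.6875 - 0.2846 = 0.4029 kg
Cr2O3% on pelt = uptake / pelt * 100 = 0.4029 / 29.8900 * 100 = 1.3478 %
Ts = 80 + k * Cr2O3% = 80 + 9.6230 * 1.3478 = 92.9703 C


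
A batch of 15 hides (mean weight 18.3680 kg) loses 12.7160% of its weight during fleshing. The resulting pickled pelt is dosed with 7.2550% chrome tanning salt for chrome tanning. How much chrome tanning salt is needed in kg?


Total_raw = N * avg_wt = 15 * 18.3680 = 275.5200 kg
Substrate = Total_raw * (1 - loss/100) = 275.5200 * (1 - 12.7160/100) = 240.4849 kg
Chrome = Substrate * pct / 100 = 240.4849 * 7.2550 / 100 = 17.4472 kg


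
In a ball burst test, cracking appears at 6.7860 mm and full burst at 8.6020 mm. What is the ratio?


Formula: Ratio = crack / burst
Substituting: Ratio = 6.7860 / 8.6020
Result: 0.7889


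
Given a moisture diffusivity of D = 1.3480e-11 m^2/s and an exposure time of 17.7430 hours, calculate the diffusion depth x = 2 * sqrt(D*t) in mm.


t = 17.7430 hr * 3600 = 63874.8000 s
D * t = 1.3480e-11 * 63874.8000 = 8.6103e-07
x = 2 * sqrt(D*t) = 2 * sqrt(8.6103e-07) = 0.00185584 m = 1.8558 mm


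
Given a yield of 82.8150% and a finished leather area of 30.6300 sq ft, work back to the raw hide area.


Formula: raw = finished * 100 / yield
Substituting: raw = 30.6300 * 100 / 82.8150
Result: 36.9861 sq ft


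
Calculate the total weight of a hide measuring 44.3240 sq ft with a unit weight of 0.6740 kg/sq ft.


Formula: Weight = area * weight_per_sqft
Substituting: Weight = 44.3240 * 0.6740
Result: 29.8744 kg


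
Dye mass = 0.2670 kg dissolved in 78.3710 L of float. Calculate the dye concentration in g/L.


Formula: Conc = dye_mass(kg) / volume(L) * 1000
Substituting: Conc = 0.2670 / 78.3710 * 1000
Result: 3.4069 g/L


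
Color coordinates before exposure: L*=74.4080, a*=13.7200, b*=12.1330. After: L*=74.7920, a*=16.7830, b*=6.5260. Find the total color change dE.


dL = 0.3840, da = 3.0630, db = -5.6070
dE = sqrt(0.3840^2 + 3.0630^2 + (-5.6070)^2) = 6.4006


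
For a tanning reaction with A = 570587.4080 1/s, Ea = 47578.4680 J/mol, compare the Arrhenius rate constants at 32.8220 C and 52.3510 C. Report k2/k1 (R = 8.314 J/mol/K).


T1 = 32.8220 + 273.15 = 305.9720 K; T2 = 52.3510 + 273.15 = 325.5010 K
k1 = A * exp(-Ea/(R*T1)) = 570587.4080 * exp(-47578.4680/(8.314*305.9720)) = 0.00430103 1/s
k2 = A * exp(-Ea/(R*T2)) = 570587.4080 * exp(-47578.4680/(8.314*325.5010)) = 0.0132103 1/s
k2/k1 = 0.0132103 / 0.00430103 = 3.0714


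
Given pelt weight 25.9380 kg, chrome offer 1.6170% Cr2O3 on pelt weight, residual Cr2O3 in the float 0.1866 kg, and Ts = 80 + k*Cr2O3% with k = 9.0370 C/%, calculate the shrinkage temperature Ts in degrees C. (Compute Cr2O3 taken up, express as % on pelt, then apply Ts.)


Offered = pelt * offer_pct / 100 = 25.9380 * 1.6170 / 100 = 0.4194 kg
Uptake = offered - residual = 0.4194 - 0.1866 = 0.2328 kg
Cr2O3% on pelt = uptake / pelt * 100 = 0.2328 / 25.9380 * 100 = 0.8976 %
Ts = 80 + k * Cr2O3% = 80 + 9.0370 * 0.8976 = 88.1115 C


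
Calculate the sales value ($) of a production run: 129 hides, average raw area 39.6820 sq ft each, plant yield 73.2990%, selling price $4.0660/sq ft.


Raw_total = N * avg_area = 129 * 39.6820 = 5118.9780 sq ft
Finished = Raw_total * yield / 100 = 5118.9780 * 73.2990 / 100 = 3752.1597 sq ft
Value = Finished * price = 3752.1597 * 4.0660 = 15256.2813 $


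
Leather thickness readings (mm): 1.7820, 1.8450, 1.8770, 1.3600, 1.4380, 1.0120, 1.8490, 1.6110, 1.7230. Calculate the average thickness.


Formula: Average = sum / n
Substituting: Average = 14.4970 / 9
Result: 1.6108 mm


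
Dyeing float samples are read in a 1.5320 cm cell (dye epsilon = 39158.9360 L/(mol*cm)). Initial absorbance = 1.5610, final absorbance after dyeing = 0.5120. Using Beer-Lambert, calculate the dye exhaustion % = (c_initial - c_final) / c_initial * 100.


c_initial = A_i / (epsilon * l) = 1.5610 / (39158.9360 * 1.5320) = 2.6020e-05 mol/L
c_final = A_f / (epsilon * l) = 0.5120 / (39158.9360 * 1.5320) = 8.5345e-06 mol/L
Exhaustion = (c_initial - c_final) / c_initial * 100 = (2.6020e-05 - 8.5345e-06) / 2.6020e-05 * 100 = 67.2005 %


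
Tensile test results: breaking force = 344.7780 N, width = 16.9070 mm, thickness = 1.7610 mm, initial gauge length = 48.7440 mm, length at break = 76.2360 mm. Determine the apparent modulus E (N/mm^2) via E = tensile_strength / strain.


TS = F / (w * t) = 344.7780 / (16.9070 * 1.7610) = 11.5801 N/mm^2
strain = (Lf - L0) / L0 = (76.2360 - 48.7440) / 48.7440 = 0.5640
E = TS / strain = 11.5801 / 0.5640 = 20.5319 N/mm^2


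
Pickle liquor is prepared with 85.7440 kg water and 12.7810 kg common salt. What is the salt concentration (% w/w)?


Formula: Conc = salt / (water + salt) * 100
Substituting: Conc = 12.7810 / (85.7440 + 12.7810) * 100
Result: 12.9723 %


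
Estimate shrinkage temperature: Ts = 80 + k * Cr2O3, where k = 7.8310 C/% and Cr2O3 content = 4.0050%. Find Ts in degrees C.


Formula: Ts = 80 + k * Cr2O3
Substituting: Ts = 80 + 7.8310 * 4.0050
Result: 111.3632 C


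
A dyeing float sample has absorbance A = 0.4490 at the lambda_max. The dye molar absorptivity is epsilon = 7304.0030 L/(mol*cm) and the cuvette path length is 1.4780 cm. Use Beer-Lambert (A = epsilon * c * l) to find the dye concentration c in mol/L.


Formula: c = A / (epsilon * l)
Substituting: c = 0.4490 / (7304.0030 * 1.4780)
Result: 4.1592e-05 mol/L


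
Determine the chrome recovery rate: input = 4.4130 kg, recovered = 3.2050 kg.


Formula: Recovery = recovered / input * 100
Substituting: Recovery = 3.2050 / 4.4130 * 100
Result: 72.6263 %


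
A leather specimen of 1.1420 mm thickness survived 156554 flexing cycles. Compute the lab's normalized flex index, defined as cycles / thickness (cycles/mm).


Formula: Index = cycles / thickness
Substituting: Index = 156554 / 1.1420
Result: 137087.5657 cycles/mm


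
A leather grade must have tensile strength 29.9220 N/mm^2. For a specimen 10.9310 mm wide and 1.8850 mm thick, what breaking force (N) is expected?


Formula: F = TS * w * t
Substituting: F = 29.9220 * 10.9310 * 1.8850
Result: 616.5409 N


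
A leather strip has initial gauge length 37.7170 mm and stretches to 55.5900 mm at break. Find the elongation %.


Formula: Elongation = (Lf - L0) / L0 * 100
Substituting: Elongation = (55.5900 - 37.7170) / 37.7170 * 100
Result: 47.3871 %


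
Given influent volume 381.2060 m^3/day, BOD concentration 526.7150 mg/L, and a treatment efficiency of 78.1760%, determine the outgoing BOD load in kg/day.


Load_in = volume * conc / 1000 = 381.2060 * 526.7150 / 1000 = 200.7869 kg/day
Removed = Load_in * eff / 100 = 200.7869 * 78.1760 / 100 = 156.9672 kg/day
Load_out = Load_in - Removed = 200.7869 - 156.9672 = 43.8197 kg/day


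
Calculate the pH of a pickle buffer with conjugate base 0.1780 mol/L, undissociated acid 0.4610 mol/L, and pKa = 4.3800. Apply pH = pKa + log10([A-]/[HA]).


ratio = [A-] / [HA] = 0.1780 / 0.4610 = 0.3861
log10(ratio) = -0.4133
pH = pKa + log10(ratio) = 4.3800 - 0.4133 = 3.9667


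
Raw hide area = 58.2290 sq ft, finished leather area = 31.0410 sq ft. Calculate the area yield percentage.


Formula: Yield = finished / raw * 100
Substituting: Yield = 31.0410 / 58.2290 * 100
Result: 53.3085 %


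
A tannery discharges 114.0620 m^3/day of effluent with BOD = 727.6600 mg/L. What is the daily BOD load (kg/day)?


Formula: BOD_load = volume * conc / 1000
Substituting: BOD_load = 114.0620 * 727.6600 / 1000
Result: 82.9984 kg/day


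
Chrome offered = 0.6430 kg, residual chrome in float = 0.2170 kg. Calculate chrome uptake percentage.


Formula: Uptake = (offered - residual) / offered * 100
Substituting: Uptake = (0.6430 - 0.2170) / 0.6430 * 100
Result: 66.2519 %


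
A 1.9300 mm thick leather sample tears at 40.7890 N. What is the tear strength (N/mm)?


Formula: Tear strength = force / thickness
Substituting: Tear strength = 40.7890 / 1.9300
Result: 21.1342 N/mm


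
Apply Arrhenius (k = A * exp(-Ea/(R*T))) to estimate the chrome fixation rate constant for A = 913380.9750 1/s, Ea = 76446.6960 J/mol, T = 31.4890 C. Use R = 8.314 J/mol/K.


T_K = T_C + 273.15 = 31.4890 + 273.15 = 304.6390 K
exponent = -Ea / (R * T_K) = -76446.6960 / (8.314 * 304.6390) = -30.1831
k = A * exp(exponent) = 913380.9750 * exp(-30.1831) = 7.1173e-08 1/s


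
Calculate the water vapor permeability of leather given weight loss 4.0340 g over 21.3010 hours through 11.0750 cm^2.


Formula: WVP = loss / (area * time)
Substituting: WVP = 4.0340 / (11.0750 * 21.3010)
Result: 0.0170998 g/(cm^2*hr)


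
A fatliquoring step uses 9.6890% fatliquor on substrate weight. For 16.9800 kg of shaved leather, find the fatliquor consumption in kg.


Formula: Fat = substrate * pct / 100
Substituting: Fat = 16.9800 * 9.6890 / 100
Result: 1.6452 kg


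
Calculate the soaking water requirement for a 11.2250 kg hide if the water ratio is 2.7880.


Formula: Water = hide_weight * ratio
Substituting: Water = 11.2250 * 2.7880
Result: 31.2953 kg


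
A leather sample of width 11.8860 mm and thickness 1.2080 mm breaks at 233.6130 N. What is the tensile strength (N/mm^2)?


Formula: TS = force / (width * thickness)
Substituting: TS = 233.6130 / (11.8860 * 1.2080)
Result: 16.2703 N/mm^2


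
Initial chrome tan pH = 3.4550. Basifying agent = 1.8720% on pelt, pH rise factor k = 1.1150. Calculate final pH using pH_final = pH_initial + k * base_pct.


Formula: pH_final = pH_initial + k * base_pct
Substituting: pH_final = 3.4550 + 1.1150 * 1.8720
Result: 5.5423


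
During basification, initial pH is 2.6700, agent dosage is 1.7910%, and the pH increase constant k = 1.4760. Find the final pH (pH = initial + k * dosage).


Formula: pH_final = pH_initial + k * base_pct
Substituting: pH_final = 2.6700 + 1.4760 * 1.7910
Result: 5.3135


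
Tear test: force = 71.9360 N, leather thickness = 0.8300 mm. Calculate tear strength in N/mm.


Formula: Tear strength = force / thickness
Substituting: Tear strength = 71.9360 / 0.8300
Result: 86.6699 N/mm


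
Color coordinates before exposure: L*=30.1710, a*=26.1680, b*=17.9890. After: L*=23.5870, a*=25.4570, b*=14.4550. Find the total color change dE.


dL = -6.5840, da = -0.7110, db = -3.5340
dE = sqrt((-6.5840)^2 + (-0.7110)^2 + (-3.5340)^2) = 7.5062


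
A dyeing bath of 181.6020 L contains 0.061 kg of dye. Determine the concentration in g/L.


Formula: Conc = dye_mass(kg) / volume(L) * 1000
Substituting: Conc = 0.061 / 181.6020 * 1000
Result: 0.3359 g/L


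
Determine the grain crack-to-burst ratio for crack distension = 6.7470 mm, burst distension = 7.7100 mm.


Formula: Ratio = crack / burst
Substituting: Ratio = 6.7470 / 7.7100
Result: 0.8751


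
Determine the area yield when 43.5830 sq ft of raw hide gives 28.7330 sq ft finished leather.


Formula: Yield = finished / raw * 100
Substituting: Yield = 28.7330 / 43.5830 * 100
Result: 65.9271 %


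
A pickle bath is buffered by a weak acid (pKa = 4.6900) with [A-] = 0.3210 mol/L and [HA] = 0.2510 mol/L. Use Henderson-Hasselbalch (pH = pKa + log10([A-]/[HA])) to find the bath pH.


ratio = [A-] / [HA] = 0.3210 / 0.2510 = 1.2789
log10(ratio) = 0.1068
pH = pKa + log10(ratio) = 4.6900 + 0.1068 = 4.7968


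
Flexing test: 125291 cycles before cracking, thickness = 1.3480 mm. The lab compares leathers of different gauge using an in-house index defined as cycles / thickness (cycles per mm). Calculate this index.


Formula: Index = cycles / thickness
Substituting: Index = 125291 / 1.3480
Result: 92945.8457 cycles/mm


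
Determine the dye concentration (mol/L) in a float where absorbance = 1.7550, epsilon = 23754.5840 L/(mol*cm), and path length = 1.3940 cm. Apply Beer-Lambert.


Formula: c = A / (epsilon * l)
Substituting: c = 1.7550 / (23754.5840 * 1.3940)
Result: 5.2999e-05 mol/L


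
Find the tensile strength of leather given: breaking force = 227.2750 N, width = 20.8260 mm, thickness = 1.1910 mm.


Formula: TS = force / (width * thickness)
Substituting: TS = 227.2750 / (20.8260 * 1.1910)
Result: 9.1629 N/mm^2


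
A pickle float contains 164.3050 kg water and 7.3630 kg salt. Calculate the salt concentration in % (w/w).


Formula: Conc = salt / (water + salt) * 100
Substituting: Conc = 7.3630 / (164.3050 + 7.3630) * 100
Result: 4.2891 %


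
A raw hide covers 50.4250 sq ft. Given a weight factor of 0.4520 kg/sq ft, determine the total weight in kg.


Formula: Weight = area * weight_per_sqft
Substituting: Weight = 50.4250 * 0.4520
Result: 22.7921 kg


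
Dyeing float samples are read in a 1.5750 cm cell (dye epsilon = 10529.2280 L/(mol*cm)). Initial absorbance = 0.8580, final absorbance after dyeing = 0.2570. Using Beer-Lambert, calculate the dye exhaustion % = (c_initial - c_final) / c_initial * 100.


c_initial = A_i / (epsilon * l) = 0.8580 / (10529.2280 * 1.5750) = 5.1738e-05 mol/L
c_final = A_f / (epsilon * l) = 0.2570 / (10529.2280 * 1.5750) = 1.5497e-05 mol/L
Exhaustion = (c_initial - c_final) / c_initial * 100 = (5.1738e-05 - 1.5497e-05) / 5.1738e-05 * 100 = 70.0466 %


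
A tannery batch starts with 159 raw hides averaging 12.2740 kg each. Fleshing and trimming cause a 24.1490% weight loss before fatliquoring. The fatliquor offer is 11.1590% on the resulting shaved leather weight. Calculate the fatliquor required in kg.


Total_raw = N * avg_wt = 159 * 12.2740 = 1951.5660 kg
Substrate = Total_raw * (1 - loss/100) = 1951.5660 * (1 - 24.1490/100) = 1480.2823 kg
Fat = Substrate * pct / 100 = 1480.2823 * 11.1590 / 100 = 165.1847 kg


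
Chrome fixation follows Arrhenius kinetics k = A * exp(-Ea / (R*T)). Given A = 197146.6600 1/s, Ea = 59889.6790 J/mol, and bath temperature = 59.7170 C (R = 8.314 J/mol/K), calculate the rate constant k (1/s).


T_K = T_C + 273.15 = 59.7170 + 273.15 = 332.8670 K
exponent = -Ea / (R * T_K) = -59889.6790 / (8.314 * 332.8670) = -21.6407
k = A * exp(exponent) = 197146.6600 * exp(-21.6407) = 7.8769e-05 1/s


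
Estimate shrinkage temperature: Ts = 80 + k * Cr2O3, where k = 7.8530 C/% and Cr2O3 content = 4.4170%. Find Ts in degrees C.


Formula: Ts = 80 + k * Cr2O3
Substituting: Ts = 80 + 7.8530 * 4.4170
Result: 114.6867 C


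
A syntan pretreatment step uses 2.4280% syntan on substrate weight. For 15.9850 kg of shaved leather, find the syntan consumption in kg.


Formula: Syntan = substrate * pct / 100
Substituting: Syntan = 15.9850 * 2.4280 / 100
Result: 0.3881 kg


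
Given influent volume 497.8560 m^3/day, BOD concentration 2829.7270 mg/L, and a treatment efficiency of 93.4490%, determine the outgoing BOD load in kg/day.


Load_in = volume * conc / 1000 = 497.8560 * 2829.7270 / 1000 = 1408.7966 kg/day
Removed = Load_in * eff / 100 = 1408.7966 * 93.4490 / 100 = 1316.5063 kg/day
Load_out = Load_in - Removed = 1408.7966 - 1316.5063 = 92.2903 kg/day


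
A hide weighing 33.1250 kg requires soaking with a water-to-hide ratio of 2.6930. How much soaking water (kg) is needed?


Formula: Water = hide_weight * ratio
Substituting: Water = 33.1250 * 2.6930
Result: 89.2056 kg


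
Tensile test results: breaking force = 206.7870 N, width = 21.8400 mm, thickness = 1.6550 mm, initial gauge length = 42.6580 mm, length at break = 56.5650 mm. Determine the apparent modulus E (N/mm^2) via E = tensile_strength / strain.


TS = F / (w * t) = 206.7870 / (21.8400 * 1.6550) = 5.7210 N/mm^2
strain = (Lf - L0) / L0 = (56.5650 - 42.6580) / 42.6580 = 0.3260
E = TS / strain = 5.7210 / 0.3260 = 17.5485 N/mm^2


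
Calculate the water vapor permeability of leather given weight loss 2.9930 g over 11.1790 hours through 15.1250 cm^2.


Formula: WVP = loss / (area * time)
Substituting: WVP = 2.9930 / (15.1250 * 11.1790)
Result: 0.0177014 g/(cm^2*hr)


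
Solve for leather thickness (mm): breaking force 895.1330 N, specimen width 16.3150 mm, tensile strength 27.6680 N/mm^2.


Formula: t = F / (TS * w)
Substituting: t = 895.1330 / (27.6680 * 16.3150)
Result: 1.9830 mm


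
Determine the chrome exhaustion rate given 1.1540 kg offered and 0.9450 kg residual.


Formula: Uptake = (offered - residual) / offered * 100
Substituting: Uptake = (1.1540 - 0.9450) / 1.1540 * 100
Result: 18.1109 %
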